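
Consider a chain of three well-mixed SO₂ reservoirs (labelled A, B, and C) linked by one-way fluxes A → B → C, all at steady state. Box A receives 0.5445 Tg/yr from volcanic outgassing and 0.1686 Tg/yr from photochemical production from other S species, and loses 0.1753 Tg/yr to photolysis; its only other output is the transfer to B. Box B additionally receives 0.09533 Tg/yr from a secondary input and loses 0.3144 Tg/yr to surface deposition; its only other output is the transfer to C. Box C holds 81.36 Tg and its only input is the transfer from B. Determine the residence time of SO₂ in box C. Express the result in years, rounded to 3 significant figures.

Box A: F(A→B) = (0.5445 + 0.1686) − 0.1753 = 0.53780 Tg/yr.
Box B: F(B→C) = (0.53780 + 0.09533) − 0.3144 = 0.31873 Tg/yr.
Box C throughput = its input = 0.31873 Tg/yr; τ = 81.36 / 0.31873 = 255.3 yr.

255 yr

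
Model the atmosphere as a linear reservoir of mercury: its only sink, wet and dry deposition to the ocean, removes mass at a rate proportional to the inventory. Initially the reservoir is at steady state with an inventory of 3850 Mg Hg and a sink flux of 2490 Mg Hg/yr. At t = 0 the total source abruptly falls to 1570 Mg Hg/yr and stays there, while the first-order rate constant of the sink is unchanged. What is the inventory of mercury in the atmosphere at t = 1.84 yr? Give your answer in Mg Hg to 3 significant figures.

τ = M₀/F₀ = 3850/2490 = 1.546 yr; rate constant k = 1/τ.
New steady state M_∞ = F₁/k = F₁·τ = 1570 × 1.546 = 2427.5 Mg Hg.
M(t) = M_∞ + (M₀ − M_∞)·e^(−t/τ); t/τ = 1.84/1.546 = 1.190, so e^(−t/τ) = 0.3042.
M(t) = 2427.5 + 1422 × 0.3042 = 2860.3 Mg Hg.

2860 Mg Hg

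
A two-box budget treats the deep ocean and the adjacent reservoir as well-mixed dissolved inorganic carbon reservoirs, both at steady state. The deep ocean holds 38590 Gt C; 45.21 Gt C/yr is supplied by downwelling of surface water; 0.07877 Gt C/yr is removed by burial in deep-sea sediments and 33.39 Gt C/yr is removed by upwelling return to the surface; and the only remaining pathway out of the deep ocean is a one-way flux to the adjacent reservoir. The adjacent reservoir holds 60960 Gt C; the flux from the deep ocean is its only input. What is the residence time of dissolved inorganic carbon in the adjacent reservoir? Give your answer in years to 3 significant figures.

Balance the deep ocean: ΣF_in = 45.210 Gt C/yr.
Flux to the adjacent reservoir = ΣF_in − (0.07877 + 33.39) = 11.741 Gt C/yr.
At steady state the output of the adjacent reservoir equals its input, 11.741 Gt C/yr.
τ = M / F = 60960 / 11.741 = 5192 yr.

5190 yr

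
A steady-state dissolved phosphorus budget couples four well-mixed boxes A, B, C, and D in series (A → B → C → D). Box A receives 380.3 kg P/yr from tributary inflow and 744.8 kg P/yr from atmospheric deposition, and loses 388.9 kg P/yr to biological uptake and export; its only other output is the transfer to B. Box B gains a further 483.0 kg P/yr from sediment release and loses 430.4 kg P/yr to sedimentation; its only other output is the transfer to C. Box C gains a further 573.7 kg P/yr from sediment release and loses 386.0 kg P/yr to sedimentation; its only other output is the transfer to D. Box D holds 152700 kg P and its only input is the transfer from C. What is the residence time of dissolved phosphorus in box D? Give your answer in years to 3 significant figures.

Box A: F(A→B) = (380.3 + 744.8) − 388.9 = 736.20 kg P/yr.
Box B: F(B→C) = (736.20 + 483.0) − 430.4 = 788.80 kg P/yr.
Box C: F(C→D) = (788.80 + 573.7) − 386.0 = 976.50 kg P/yr.
Box D throughput = its input = 976.50 kg P/yr; τ = 152700 / 976.50 = 156.4 yr.

156 yr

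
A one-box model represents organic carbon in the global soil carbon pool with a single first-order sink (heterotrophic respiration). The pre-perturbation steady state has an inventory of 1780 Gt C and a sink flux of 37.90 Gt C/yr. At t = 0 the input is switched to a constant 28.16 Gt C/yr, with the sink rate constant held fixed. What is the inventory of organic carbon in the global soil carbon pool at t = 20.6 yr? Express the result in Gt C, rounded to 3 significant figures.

1620 Gt C

Residence time τ = M₀/F₀ = 46.97 yr. The eventual steady state is M_∞ = M₀·(F₁/F₀) = 1780 × 28.16/37.90 = 1322.6 Gt C.
The anomaly ΔM(t) = M(t) − M_∞ decays as ΔM₀·e^(−t/τ) with ΔM₀ = 1780 − 1322.6 = 457.4 Gt C.
At t = 20.6 yr, e^(−t/τ) = e^(−0.4386) = 0.6449, so ΔM = 295.0 Gt C and M = 1322.6 + 295.0 = 1617.6 Gt C.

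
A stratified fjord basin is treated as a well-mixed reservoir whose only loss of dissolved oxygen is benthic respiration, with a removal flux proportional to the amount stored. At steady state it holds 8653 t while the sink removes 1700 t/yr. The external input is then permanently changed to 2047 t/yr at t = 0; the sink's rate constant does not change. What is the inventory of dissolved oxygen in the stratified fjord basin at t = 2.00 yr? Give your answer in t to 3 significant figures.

The sink rate constant is k = F₀/M₀ = 1700/8653 = 0.1965 yr⁻¹.
Solving dM/dt = F₁ − kM with M(0) = M₀ gives M(t) = F₁/k + (M₀ − F₁/k)·e^(−kt).
F₁/k = 2047/0.1965 = 10419 t; kt = 0.1965 × 2.00 = 0.3929, e^(−kt) = 0.6751.
M(2.00) = 10419 + (8653 − 10419) × 0.6751 = 10419 − 1192 = 9226.9 t.

9230 t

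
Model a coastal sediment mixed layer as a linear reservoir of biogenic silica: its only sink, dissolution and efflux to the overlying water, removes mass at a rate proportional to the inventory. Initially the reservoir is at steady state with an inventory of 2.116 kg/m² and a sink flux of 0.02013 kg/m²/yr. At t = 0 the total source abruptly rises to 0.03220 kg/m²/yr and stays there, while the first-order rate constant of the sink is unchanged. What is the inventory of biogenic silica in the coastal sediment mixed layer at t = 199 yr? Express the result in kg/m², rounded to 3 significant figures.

3.19 kg/m²

τ = M₀/F₀ = 2.116/0.02013 = 105.1 yr; rate constant k = 1/τ.
New steady state M_∞ = F₁/k = F₁·τ = 0.03220 × 105.1 = 3.3848 kg/m².
M(t) = M_∞ + (M₀ − M_∞)·e^(−t/τ); t/τ = 199/105.1 = 1.893, so e^(−t/τ) = 0.1506.
M(t) = 3.3848 − 1.269 × 0.1506 = 3.1937 kg/m².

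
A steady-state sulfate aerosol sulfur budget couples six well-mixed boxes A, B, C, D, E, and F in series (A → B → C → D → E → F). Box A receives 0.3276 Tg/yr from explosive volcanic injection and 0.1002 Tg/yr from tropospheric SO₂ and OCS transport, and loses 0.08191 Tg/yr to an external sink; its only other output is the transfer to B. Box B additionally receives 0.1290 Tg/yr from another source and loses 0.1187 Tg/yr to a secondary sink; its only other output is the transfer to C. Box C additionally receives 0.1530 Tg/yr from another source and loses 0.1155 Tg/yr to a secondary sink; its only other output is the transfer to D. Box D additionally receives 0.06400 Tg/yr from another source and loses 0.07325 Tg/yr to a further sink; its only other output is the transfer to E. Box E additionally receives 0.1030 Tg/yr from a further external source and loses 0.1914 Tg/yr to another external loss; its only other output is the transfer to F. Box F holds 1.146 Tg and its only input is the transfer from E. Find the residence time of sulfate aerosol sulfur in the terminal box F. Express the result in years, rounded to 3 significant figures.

Box A: F(A→B) = (0.3276 + 0.1002) − 0.08191 = 0.34589 Tg/yr.
Box B: F(B→C) = (0.34589 + 0.1290) − 0.1187 = 0.35619 Tg/yr.
Box C: F(C→D) = (0.35619 + 0.1530) − 0.1155 = 0.39369 Tg/yr.
Box D: F(D→E) = (0.39369 + 0.06400) − 0.07325 = 0.38444 Tg/yr.
Box E: F(E→F) = (0.38444 + 0.1030) − 0.1914 = 0.29604 Tg/yr.
Box F throughput = its input = 0.29604 Tg/yr; τ = 1.146 / 0.29604 = 3.871 yr.

3.87 yr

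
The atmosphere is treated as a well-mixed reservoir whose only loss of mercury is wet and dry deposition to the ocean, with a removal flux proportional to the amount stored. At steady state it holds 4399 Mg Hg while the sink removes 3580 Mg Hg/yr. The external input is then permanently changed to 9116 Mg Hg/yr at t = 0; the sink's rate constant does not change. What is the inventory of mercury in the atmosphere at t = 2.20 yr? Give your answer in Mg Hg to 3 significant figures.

The sink rate constant is k = F₀/M₀ = 3580/4399 = 0.8138 yr⁻¹.
Solving dM/dt = F₁ − kM with M(0) = M₀ gives M(t) = F₁/k + (M₀ − F₁/k)·e^(−kt).
F₁/k = 9116/0.8138 = 11201 Mg Hg; kt = 0.8138 × 2.20 = 1.790, e^(−kt) = 0.1669.
M(2.20) = 11201 + (4399 − 11201) × 0.1669 = 11201 − 1135 = 10066 Mg Hg.

10100 Mg Hg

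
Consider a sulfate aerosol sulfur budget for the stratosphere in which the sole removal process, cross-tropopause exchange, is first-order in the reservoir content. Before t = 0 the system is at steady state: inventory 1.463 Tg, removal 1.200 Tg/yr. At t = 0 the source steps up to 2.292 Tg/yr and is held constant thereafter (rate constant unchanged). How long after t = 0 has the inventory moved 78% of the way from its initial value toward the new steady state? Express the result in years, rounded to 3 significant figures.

1.85 yr

τ = M₀/F₀ = 1.463/1.200 = 1.219 yr.
The remaining gap fraction is e^(−t/τ); 78% covered ⇒ e^(−t/τ) = 0.220.
t = −τ ln(0.220) = 1.219 × 1.514 = 1.846 yr.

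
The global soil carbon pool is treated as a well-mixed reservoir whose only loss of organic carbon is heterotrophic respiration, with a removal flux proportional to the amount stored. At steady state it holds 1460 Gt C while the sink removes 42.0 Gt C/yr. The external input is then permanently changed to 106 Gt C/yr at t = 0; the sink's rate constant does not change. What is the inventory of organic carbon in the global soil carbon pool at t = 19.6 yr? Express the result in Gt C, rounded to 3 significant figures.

Residence time τ = M₀/F₀ = 34.76 yr. The eventual steady state is M_∞ = M₀·(F₁/F₀) = 1460 × 106/42.0 = 3684.8 Gt C.
The anomaly ΔM(t) = M(t) − M_∞ decays as ΔM₀·e^(−t/τ) with ΔM₀ = 1460 − 3684.8 = −2225 Gt C.
At t = 19.6 yr, e^(−t/τ) = e^(−0.5638) = 0.5690, so ΔM = −1266 Gt C and M = 3684.8 − 1266 = 2418.8 Gt C.

2420 Gt C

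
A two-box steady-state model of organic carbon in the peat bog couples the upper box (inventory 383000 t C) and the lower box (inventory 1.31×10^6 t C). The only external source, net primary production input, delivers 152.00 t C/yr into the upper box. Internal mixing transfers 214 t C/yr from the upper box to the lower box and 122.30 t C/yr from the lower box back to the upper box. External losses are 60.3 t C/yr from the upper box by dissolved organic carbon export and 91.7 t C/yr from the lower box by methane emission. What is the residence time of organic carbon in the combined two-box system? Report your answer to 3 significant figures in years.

11100 yr

Treat the two boxes together as one reservoir: the mixing fluxes between them are internal recycling, so τ = ΣM / Σ(external losses).
M_total = 383000 + 1.31×10^6 = 1.6930×10^6 t C.
ΣF_external_out = 60.3 + 91.7 = 152.00 t C/yr.
τ = M_total / ΣF_ext = 1.6930×10^6 / 152.00 = 11140 yr.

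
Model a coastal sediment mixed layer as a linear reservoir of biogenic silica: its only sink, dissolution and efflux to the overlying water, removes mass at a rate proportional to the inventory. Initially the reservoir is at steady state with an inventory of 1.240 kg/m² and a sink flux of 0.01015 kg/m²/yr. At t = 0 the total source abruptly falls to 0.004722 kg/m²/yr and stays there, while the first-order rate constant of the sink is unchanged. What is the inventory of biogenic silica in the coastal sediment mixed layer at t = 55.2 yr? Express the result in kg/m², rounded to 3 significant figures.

0.999 kg/m²

The sink rate constant is k = F₀/M₀ = 0.01015/1.240 = 0.008185 yr⁻¹.
Solving dM/dt = F₁ − kM with M(0) = M₀ gives M(t) = F₁/k + (M₀ − F₁/k)·e^(−kt).
F₁/k = 0.004722/0.008185 = 0.57687 kg/m²; kt = 0.008185 × 55.2 = 0.4518, e^(−kt) = 0.6365.
M(55.2) = 0.57687 + (1.240 − 0.57687) × 0.6365 = 0.57687 + 0.4221 = 0.99893 kg/m².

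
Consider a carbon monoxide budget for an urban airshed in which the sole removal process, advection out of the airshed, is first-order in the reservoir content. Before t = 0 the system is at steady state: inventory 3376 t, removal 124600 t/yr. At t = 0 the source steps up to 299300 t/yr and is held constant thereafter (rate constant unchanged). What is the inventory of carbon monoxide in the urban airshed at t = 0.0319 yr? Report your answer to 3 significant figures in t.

The sink rate constant is k = F₀/M₀ = 124600/3376 = 36.91 yr⁻¹.
Solving dM/dt = F₁ − kM with M(0) = M₀ gives M(t) = F₁/k + (M₀ − F₁/k)·e^(−kt).
F₁/k = 299300/36.91 = 8109.4 t; kt = 36.91 × 0.0319 = 1.177, e^(−kt) = 0.3081.
M(0.0319) = 8109.4 + (3376 − 8109.4) × 0.3081 = 8109.4 − 1458 = 6651.1 t.

6650 t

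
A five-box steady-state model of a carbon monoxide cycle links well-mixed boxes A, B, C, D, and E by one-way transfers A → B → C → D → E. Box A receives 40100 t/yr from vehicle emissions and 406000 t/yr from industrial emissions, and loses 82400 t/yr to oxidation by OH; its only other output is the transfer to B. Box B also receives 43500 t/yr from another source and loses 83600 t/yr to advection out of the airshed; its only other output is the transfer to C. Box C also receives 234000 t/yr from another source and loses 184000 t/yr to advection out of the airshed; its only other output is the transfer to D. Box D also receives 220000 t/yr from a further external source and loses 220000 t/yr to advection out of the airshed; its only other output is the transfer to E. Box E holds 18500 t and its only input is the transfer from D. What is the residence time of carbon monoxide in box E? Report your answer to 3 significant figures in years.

Box A: F(A→B) = (40100 + 406000) − 82400 = 363700 t/yr.
Box B: F(B→C) = (363700 + 43500) − 83600 = 323600 t/yr.
Box C: F(C→D) = (323600 + 234000) − 184000 = 373600 t/yr.
Box D: F(D→E) = (373600 + 220000) − 220000 = 373600 t/yr.
Box E throughput = its input = 373600 t/yr; τ = 18500 / 373600 = 0.04952 yr.

0.0495 yr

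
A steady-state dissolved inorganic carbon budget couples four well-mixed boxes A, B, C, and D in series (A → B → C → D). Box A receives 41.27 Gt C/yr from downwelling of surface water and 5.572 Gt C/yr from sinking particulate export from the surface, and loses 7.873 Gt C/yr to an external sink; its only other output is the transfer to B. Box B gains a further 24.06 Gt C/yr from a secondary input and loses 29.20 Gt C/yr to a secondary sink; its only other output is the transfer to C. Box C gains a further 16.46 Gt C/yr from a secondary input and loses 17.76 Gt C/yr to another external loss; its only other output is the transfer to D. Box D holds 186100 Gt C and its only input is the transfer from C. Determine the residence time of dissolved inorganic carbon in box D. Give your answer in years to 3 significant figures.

Box A: F(A→B) = (41.27 + 5.572) − 7.873 = 38.969 Gt C/yr.
Box B: F(B→C) = (38.969 + 24.06) − 29.20 = 33.829 Gt C/yr.
Box C: F(C→D) = (33.829 + 16.46) − 17.76 = 32.529 Gt C/yr.
Box D throughput = its input = 32.529 Gt C/yr; τ = 186100 / 32.529 = 5721 yr.

5720 yr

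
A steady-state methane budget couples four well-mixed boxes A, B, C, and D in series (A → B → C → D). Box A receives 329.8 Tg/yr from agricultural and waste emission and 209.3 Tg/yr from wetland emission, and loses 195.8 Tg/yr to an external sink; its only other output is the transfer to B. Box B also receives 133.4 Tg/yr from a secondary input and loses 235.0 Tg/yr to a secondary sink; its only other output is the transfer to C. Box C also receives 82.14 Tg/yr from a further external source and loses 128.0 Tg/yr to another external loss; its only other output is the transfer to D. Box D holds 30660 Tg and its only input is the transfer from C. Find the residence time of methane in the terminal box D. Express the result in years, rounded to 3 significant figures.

Box A: F(A→B) = (329.8 + 209.3) − 195.8 = 343.30 Tg/yr.
Box B: F(B→C) = (343.30 + 133.4) − 235.0 = 241.70 Tg/yr.
Box C: F(C→D) = (241.70 + 82.14) − 128.0 = 195.84 Tg/yr.
Box D throughput = its input = 195.84 Tg/yr; τ = 30660 / 195.84 = 156.6 yr.

157 yr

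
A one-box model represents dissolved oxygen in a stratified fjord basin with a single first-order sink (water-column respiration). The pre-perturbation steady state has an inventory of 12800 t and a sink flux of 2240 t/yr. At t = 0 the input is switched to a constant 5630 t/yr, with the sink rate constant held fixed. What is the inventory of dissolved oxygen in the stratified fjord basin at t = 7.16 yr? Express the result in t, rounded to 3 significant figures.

26600 t

The sink rate constant is k = F₀/M₀ = 2240/12800 = 0.1750 yr⁻¹.
Solving dM/dt = F₁ − kM with M(0) = M₀ gives M(t) = F₁/k + (M₀ − F₁/k)·e^(−kt).
F₁/k = 5630/0.1750 = 32171 t; kt = 0.1750 × 7.16 = 1.253, e^(−kt) = 0.2856.
M(7.16) = 32171 + (12800 − 32171) × 0.2856 = 32171 − 5533 = 26638 t.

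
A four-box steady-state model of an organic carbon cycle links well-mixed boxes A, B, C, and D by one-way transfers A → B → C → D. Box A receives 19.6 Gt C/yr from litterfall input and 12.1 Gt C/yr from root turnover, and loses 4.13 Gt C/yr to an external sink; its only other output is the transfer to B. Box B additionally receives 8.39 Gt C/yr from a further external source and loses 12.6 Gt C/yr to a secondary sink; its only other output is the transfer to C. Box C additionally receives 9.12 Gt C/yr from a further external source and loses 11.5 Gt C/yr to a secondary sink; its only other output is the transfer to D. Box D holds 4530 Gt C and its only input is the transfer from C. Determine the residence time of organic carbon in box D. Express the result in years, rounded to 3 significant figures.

Box A: F(A→B) = (19.6 + 12.1) − 4.13 = 27.570 Gt C/yr.
Box B: F(B→C) = (27.570 + 8.39) − 12.6 = 23.360 Gt C/yr.
Box C: F(C→D) = (23.360 + 9.12) − 11.5 = 20.980 Gt C/yr.
Box D throughput = its input = 20.980 Gt C/yr; τ = 4530 / 20.980 = 215.9 yr.

216 yr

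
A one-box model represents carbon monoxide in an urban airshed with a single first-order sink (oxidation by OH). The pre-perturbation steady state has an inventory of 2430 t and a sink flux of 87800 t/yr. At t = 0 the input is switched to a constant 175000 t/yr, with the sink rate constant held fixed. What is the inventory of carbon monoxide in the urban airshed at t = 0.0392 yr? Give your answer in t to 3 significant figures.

4260 t

Residence time τ = M₀/F₀ = 0.02768 yr. The eventual steady state is M_∞ = M₀·(F₁/F₀) = 2430 × 175000/87800 = 4843.4 t.
The anomaly ΔM(t) = M(t) − M_∞ decays as ΔM₀·e^(−t/τ) with ΔM₀ = 2430 − 4843.4 = −2413 t.
At t = 0.0392 yr, e^(−t/τ) = e^(−1.416) = 0.2426, so ΔM = −585.5 t and M = 4843.4 − 585.5 = 4257.9 t.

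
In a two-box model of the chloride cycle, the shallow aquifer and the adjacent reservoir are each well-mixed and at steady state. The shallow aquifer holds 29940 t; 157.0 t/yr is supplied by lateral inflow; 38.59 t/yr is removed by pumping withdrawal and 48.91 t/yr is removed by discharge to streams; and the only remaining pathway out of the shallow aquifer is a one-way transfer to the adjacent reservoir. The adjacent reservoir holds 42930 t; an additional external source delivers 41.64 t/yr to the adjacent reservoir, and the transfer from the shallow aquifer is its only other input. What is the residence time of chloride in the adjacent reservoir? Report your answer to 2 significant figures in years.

Balance the shallow aquifer: ΣF_in = 157.00 t/yr.
Transfer to the adjacent reservoir = ΣF_in − (38.59 + 48.91) = 69.500 t/yr.
Total input to the adjacent reservoir = 69.500 + 41.64 = 111.14 t/yr; at steady state this equals its total output.
τ = M / F = 42930 / 111.14 = 386.3 yr.

390 yr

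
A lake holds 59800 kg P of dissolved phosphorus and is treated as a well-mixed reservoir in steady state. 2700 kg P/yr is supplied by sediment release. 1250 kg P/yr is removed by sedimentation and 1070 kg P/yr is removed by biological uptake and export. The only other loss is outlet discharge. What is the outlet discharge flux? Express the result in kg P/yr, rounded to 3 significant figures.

At steady state ΣF_in = ΣF_out.
ΣF_in = 2700.0 kg P/yr.
Outlet discharge flux = ΣF_in − (1250 + 1070) = 2700.0 − 2320 = 380.0 kg P/yr.

380 kg P/yr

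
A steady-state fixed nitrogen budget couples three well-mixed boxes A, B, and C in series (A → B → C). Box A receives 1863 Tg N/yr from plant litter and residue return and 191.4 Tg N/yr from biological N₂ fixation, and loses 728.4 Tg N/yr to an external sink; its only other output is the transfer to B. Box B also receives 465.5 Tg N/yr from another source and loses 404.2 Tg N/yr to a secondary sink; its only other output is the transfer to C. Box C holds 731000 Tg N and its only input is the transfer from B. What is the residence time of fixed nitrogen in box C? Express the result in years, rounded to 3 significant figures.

527 yr

Box A: F(A→B) = (1863 + 191.4) − 728.4 = 1326.0 Tg N/yr.
Box B: F(B→C) = (1326.0 + 465.5) − 404.2 = 1387.3 Tg N/yr.
Box C throughput = its input = 1387.3 Tg N/yr; τ = 731000 / 1387.3 = 526.9 yr.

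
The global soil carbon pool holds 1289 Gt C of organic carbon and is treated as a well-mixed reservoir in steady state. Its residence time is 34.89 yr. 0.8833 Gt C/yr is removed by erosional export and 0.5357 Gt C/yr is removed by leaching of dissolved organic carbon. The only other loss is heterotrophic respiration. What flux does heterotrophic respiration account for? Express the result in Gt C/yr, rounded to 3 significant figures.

35.5 Gt C/yr

Total removal F = M/τ = 1289 / 34.89 = 36.94 Gt C/yr.
Heterotrophic respiration = F − (0.8833 + 0.5357) = 36.94 − 1.419 = 35.53 Gt C/yr.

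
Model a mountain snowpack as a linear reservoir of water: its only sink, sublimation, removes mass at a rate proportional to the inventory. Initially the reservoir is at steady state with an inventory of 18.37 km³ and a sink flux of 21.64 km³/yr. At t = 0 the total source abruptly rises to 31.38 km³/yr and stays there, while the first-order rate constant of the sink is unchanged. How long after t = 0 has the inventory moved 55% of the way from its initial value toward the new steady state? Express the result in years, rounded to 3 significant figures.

0.678 yr

τ = M₀/F₀ = 18.37/21.64 = 0.8489 yr.
The remaining gap fraction is e^(−t/τ); 55% covered ⇒ e^(−t/τ) = 0.450.
t = −τ ln(0.450) = 0.8489 × 0.7985 = 0.6778 yr.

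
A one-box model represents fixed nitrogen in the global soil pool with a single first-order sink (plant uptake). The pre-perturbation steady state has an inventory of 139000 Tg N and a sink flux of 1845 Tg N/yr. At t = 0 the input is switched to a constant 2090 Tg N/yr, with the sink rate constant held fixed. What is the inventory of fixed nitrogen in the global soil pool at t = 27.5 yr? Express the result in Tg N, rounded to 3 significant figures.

Residence time τ = M₀/F₀ = 75.34 yr. The eventual steady state is M_∞ = M₀·(F₁/F₀) = 139000 × 2090/1845 = 157460 Tg N.
The anomaly ΔM(t) = M(t) − M_∞ decays as ΔM₀·e^(−t/τ) with ΔM₀ = 139000 − 157460 = −18460 Tg N.
At t = 27.5 yr, e^(−t/τ) = e^(−0.3650) = 0.6942, so ΔM = −12810 Tg N and M = 157460 − 12810 = 144640 Tg N.

145000 Tg N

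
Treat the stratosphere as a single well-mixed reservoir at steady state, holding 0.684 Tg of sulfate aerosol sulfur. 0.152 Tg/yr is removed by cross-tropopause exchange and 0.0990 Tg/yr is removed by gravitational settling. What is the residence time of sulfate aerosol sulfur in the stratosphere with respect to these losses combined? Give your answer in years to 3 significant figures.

Total removal = 0.1520 + 0.09900 = 0.25100 Tg/yr.
τ = M / ΣF_out = 0.684 / 0.25100 = 2.725 yr.

2.73 yr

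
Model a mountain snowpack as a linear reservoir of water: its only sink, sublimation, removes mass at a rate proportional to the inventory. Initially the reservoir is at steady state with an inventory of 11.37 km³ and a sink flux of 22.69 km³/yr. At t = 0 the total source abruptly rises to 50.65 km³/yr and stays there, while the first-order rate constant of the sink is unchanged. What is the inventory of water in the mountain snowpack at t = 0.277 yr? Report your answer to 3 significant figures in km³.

Residence time τ = M₀/F₀ = 0.5011 yr. The eventual steady state is M_∞ = M₀·(F₁/F₀) = 11.37 × 50.65/22.69 = 25.381 km³.
The anomaly ΔM(t) = M(t) − M_∞ decays as ΔM₀·e^(−t/τ) with ΔM₀ = 11.37 − 25.381 = −14.01 km³.
At t = 0.277 yr, e^(−t/τ) = e^(−0.5528) = 0.5753, so ΔM = −8.061 km³ and M = 25.381 − 8.061 = 17.320 km³.

17.3 km³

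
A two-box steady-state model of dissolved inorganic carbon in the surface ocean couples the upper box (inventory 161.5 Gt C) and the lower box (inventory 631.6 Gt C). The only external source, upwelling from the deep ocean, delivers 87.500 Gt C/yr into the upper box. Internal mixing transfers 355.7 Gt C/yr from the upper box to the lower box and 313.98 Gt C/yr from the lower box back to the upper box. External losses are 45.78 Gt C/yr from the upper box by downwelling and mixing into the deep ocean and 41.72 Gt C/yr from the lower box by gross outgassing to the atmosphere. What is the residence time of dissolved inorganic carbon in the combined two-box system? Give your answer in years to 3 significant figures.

Treat the two boxes together as one reservoir: the mixing fluxes between them are internal recycling, so τ = ΣM / Σ(external losses).
M_total = 161.5 + 631.6 = 793.10 Gt C.
ΣF_external_out = 45.78 + 41.72 = 87.500 Gt C/yr.
τ = M_total / ΣF_ext = 793.10 / 87.500 = 9.064 yr.

9.06 yr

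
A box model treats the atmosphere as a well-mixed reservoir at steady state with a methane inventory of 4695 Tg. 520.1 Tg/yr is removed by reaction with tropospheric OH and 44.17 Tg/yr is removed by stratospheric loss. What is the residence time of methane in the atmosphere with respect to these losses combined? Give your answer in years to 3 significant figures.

8.32 yr

Total removal = 520.1 + 44.17 = 564.27 Tg/yr.
τ = M / ΣF_out = 4695 / 564.27 = 8.320 yr.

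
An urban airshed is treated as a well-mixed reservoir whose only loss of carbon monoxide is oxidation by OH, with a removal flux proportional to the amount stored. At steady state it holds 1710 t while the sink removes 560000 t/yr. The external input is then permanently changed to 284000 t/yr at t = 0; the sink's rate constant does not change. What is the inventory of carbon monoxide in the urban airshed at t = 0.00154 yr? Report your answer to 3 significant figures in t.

Residence time τ = M₀/F₀ = 0.003054 yr. The eventual steady state is M_∞ = M₀·(F₁/F₀) = 1710 × 284000/560000 = 867.21 t.
The anomaly ΔM(t) = M(t) − M_∞ decays as ΔM₀·e^(−t/τ) with ΔM₀ = 1710 − 867.21 = 842.8 t.
At t = 0.00154 yr, e^(−t/τ) = e^(−0.5043) = 0.6039, so ΔM = 509.0 t and M = 867.21 + 509.0 = 1376.2 t.

1380 t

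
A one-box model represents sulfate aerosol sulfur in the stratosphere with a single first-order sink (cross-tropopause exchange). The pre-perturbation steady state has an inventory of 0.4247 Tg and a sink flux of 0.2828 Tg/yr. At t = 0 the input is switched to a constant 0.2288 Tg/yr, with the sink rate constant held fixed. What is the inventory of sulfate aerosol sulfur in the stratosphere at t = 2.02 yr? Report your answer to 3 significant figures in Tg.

Residence time τ = M₀/F₀ = 1.502 yr. The eventual steady state is M_∞ = M₀·(F₁/F₀) = 0.4247 × 0.2288/0.2828 = 0.34360 Tg.
The anomaly ΔM(t) = M(t) − M_∞ decays as ΔM₀·e^(−t/τ) with ΔM₀ = 0.4247 − 0.34360 = 0.08110 Tg.
At t = 2.02 yr, e^(−t/τ) = e^(−1.345) = 0.2605, so ΔM = 0.02113 Tg and M = 0.34360 + 0.02113 = 0.36473 Tg.

0.365 Tg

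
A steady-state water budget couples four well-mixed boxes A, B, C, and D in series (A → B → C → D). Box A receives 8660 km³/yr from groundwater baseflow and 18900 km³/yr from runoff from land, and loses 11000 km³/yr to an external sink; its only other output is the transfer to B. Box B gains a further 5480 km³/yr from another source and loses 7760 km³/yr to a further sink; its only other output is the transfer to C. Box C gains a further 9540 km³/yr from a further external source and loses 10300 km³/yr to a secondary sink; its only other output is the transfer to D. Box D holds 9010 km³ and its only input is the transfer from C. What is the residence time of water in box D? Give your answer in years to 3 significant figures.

0.666 yr

Box A: F(A→B) = (8660 + 18900) − 11000 = 16560 km³/yr.
Box B: F(B→C) = (16560 + 5480) − 7760 = 14280 km³/yr.
Box C: F(C→D) = (14280 + 9540) − 10300 = 13520 km³/yr.
Box D throughput = its input = 13520 km³/yr; τ = 9010 / 13520 = 0.6664 yr.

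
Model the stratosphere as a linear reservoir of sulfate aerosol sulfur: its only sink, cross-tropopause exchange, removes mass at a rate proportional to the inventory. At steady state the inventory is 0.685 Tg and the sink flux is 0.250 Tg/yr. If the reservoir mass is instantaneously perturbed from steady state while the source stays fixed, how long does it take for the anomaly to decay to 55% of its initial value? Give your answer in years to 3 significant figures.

For a linear reservoir the anomaly decays as exp(−t/τ) with τ = M/F = 0.685/0.250 = 2.740 yr.
exp(−t/τ) = 0.55 ⇒ t = −τ ln(0.55) = 2.740 × 0.5978 = 1.638 yr.

1.64 yr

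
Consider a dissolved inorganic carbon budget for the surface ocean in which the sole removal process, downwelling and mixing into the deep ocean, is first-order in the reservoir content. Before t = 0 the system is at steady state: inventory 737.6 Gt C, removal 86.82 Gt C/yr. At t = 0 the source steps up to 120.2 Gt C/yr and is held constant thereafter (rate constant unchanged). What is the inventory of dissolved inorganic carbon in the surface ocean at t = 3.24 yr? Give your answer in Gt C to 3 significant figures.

τ = M₀/F₀ = 737.6/86.82 = 8.496 yr; rate constant k = 1/τ.
New steady state M_∞ = F₁/k = F₁·τ = 120.2 × 8.496 = 1021.2 Gt C.
M(t) = M_∞ + (M₀ − M_∞)·e^(−t/τ); t/τ = 3.24/8.496 = 0.3814, so e^(−t/τ) = 0.6829.
M(t) = 1021.2 − 283.6 × 0.6829 = 827.52 Gt C.

828 Gt C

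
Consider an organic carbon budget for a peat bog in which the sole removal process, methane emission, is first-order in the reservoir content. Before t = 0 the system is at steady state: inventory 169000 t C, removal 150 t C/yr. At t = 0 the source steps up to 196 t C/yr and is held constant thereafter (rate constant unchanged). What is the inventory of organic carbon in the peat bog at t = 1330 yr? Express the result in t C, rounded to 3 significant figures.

205000 t C

The sink rate constant is k = F₀/M₀ = 150/169000 = 0.0008876 yr⁻¹.
Solving dM/dt = F₁ − kM with M(0) = M₀ gives M(t) = F₁/k + (M₀ − F₁/k)·e^(−kt).
F₁/k = 196/0.0008876 = 220830 t C; kt = 0.0008876 × 1330 = 1.180, e^(−kt) = 0.3071.
M(1330) = 220830 + (169000 − 220830) × 0.3071 = 220830 − 15920 = 204910 t C.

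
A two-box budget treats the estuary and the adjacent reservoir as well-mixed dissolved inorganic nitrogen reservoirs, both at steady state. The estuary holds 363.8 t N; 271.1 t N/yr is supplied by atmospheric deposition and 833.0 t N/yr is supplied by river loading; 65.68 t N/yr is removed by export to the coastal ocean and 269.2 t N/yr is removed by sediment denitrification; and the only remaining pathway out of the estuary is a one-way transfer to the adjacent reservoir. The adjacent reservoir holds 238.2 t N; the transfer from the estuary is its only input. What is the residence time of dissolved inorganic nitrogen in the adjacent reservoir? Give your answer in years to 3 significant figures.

Balance the estuary: ΣF_in = 271.1 + 833.0 = 1104.1 t N/yr.
Transfer to the adjacent reservoir = ΣF_in − (65.68 + 269.2) = 769.22 t N/yr.
At steady state the output of the adjacent reservoir equals its input, 769.22 t N/yr.
τ = M / F = 238.2 / 769.22 = 0.3097 yr.

0.310 yr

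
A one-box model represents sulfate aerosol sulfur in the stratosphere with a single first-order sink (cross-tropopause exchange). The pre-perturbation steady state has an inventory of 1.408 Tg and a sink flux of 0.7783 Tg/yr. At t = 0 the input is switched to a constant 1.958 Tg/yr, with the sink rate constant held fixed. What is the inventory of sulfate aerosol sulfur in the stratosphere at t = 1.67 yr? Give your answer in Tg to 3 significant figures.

Residence time τ = M₀/F₀ = 1.809 yr. The eventual steady state is M_∞ = M₀·(F₁/F₀) = 1.408 × 1.958/0.7783 = 3.5422 Tg.
The anomaly ΔM(t) = M(t) − M_∞ decays as ΔM₀·e^(−t/τ) with ΔM₀ = 1.408 − 3.5422 = −2.134 Tg.
At t = 1.67 yr, e^(−t/τ) = e^(−0.9231) = 0.3973, so ΔM = −0.8478 Tg and M = 3.5422 − 0.8478 = 2.6943 Tg.

2.69 Tg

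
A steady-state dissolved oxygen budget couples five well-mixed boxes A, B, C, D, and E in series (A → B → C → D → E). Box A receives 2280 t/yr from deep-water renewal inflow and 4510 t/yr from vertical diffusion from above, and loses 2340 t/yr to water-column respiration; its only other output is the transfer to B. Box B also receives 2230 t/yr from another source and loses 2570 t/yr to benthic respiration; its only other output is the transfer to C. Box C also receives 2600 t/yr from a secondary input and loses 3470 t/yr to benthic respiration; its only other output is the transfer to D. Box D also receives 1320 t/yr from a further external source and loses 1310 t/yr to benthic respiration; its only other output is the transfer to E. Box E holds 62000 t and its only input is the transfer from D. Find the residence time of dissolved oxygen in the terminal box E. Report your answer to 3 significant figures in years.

19.1 yr

Box A: F(A→B) = (2280 + 4510) − 2340 = 4450.0 t/yr.
Box B: F(B→C) = (4450.0 + 2230) − 2570 = 4110.0 t/yr.
Box C: F(C→D) = (4110.0 + 2600) − 3470 = 3240.0 t/yr.
Box D: F(D→E) = (3240.0 + 1320) − 1310 = 3250.0 t/yr.
Box E throughput = its input = 3250.0 t/yr; τ = 62000 / 3250.0 = 19.08 yr.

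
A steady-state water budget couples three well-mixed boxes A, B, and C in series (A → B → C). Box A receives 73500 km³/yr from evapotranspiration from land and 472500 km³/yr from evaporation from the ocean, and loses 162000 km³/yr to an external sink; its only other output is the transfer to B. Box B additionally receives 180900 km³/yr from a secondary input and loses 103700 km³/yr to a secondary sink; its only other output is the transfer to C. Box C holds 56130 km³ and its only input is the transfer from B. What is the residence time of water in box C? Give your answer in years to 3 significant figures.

0.122 yr

Box A: F(A→B) = (73500 + 472500) − 162000 = 384000 km³/yr.
Box B: F(B→C) = (384000 + 180900) − 103700 = 461200 km³/yr.
Box C throughput = its input = 461200 km³/yr; τ = 56130 / 461200 = 0.1217 yr.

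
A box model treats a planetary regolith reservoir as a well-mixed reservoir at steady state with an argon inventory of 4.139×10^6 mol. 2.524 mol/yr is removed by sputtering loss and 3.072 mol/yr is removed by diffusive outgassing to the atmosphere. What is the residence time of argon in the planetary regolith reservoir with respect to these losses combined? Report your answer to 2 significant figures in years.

Total removal = 2.524 + 3.072 = 5.5960 mol/yr.
τ = M / ΣF_out = 4.139×10^6 / 5.5960 = 739600 yr.

740000 yr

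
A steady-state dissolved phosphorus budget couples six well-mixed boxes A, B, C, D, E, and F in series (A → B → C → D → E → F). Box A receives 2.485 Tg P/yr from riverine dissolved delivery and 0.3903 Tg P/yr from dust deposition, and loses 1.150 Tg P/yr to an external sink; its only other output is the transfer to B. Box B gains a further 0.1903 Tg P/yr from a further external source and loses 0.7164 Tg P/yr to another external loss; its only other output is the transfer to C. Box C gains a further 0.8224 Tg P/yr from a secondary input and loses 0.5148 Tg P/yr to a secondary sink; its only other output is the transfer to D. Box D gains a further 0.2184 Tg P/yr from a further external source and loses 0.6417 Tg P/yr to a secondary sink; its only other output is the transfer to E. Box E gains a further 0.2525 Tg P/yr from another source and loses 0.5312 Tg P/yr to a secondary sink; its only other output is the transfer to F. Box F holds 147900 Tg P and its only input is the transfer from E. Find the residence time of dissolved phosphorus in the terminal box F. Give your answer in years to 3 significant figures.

184000 yr

Box A: F(A→B) = (2.485 + 0.3903) − 1.150 = 1.7253 Tg P/yr.
Box B: F(B→C) = (1.7253 + 0.1903) − 0.7164 = 1.1992 Tg P/yr.
Box C: F(C→D) = (1.1992 + 0.8224) − 0.5148 = 1.5068 Tg P/yr.
Box D: F(D→E) = (1.5068 + 0.2184) − 0.6417 = 1.0835 Tg P/yr.
Box E: F(E→F) = (1.0835 + 0.2525) − 0.5312 = 0.80480 Tg P/yr.
Box F throughput = its input = 0.80480 Tg P/yr; τ = 147900 / 0.80480 = 183800 yr.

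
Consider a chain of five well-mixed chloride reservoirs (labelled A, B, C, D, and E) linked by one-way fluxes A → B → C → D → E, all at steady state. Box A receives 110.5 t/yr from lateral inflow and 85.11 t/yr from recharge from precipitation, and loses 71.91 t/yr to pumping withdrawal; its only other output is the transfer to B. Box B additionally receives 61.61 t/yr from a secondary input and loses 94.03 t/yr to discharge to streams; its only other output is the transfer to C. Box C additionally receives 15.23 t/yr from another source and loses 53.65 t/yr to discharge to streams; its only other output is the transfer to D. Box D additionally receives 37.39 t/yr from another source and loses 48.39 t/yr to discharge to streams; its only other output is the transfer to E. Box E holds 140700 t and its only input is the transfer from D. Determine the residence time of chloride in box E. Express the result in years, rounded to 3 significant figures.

3360 yr

Box A: F(A→B) = (110.5 + 85.11) − 71.91 = 123.70 t/yr.
Box B: F(B→C) = (123.70 + 61.61) − 94.03 = 91.280 t/yr.
Box C: F(C→D) = (91.280 + 15.23) − 53.65 = 52.860 t/yr.
Box D: F(D→E) = (52.860 + 37.39) − 48.39 = 41.860 t/yr.
Box E throughput = its input = 41.860 t/yr; τ = 140700 / 41.860 = 3361 yr.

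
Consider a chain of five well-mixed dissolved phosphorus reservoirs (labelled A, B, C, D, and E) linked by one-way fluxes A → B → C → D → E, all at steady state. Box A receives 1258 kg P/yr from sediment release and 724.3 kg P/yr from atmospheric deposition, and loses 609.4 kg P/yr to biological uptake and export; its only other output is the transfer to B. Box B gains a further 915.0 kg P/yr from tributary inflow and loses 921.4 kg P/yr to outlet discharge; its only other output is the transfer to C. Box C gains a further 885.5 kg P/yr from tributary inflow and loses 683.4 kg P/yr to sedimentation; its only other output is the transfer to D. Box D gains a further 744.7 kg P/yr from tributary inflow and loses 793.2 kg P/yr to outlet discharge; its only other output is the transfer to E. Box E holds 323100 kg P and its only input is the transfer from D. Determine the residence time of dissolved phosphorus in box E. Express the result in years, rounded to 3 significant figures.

213 yr

Box A: F(A→B) = (1258 + 724.3) − 609.4 = 1372.9 kg P/yr.
Box B: F(B→C) = (1372.9 + 915.0) − 921.4 = 1366.5 kg P/yr.
Box C: F(C→D) = (1366.5 + 885.5) − 683.4 = 1568.6 kg P/yr.
Box D: F(D→E) = (1568.6 + 744.7) − 793.2 = 1520.1 kg P/yr.
Box E throughput = its input = 1520.1 kg P/yr; τ = 323100 / 1520.1 = 212.6 yr.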